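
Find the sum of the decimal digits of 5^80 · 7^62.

505

5^80 · 7^62 = 2059106586388959824386399754908578743445446043349208990285760601858001950237309074509539641439914703369140625
Sum of its 109 digits: 505.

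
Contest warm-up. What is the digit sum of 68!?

68! = 2480035542436830599600990418569171581047399201355367672371710738018221445712183296000000000000000
Sum of its 97 digits: 342.

342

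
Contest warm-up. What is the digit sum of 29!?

126

29! = 8841761993739701954543616000000
Sum of its 31 digits: 126.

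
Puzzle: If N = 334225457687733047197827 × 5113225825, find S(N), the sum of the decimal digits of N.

132

334225457687733047197827 × 5113225825 = 1708970241621361402637872900282275
Sum of its 34 digits: 132.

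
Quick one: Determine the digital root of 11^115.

2

The digital root of n equals n mod 9 (or 9 when 9 | n), so we need 11^115 mod 9.
11^115 ≡ 2 (mod 9), so the digital root is 2.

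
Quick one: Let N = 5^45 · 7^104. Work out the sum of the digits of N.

554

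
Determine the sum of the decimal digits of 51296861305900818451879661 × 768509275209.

51296861305900818451879661 × 768509275209 = 39422113702694435223293931718798624149
Sum of its 38 digits: 165.

165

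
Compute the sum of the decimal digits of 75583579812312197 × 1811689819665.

120

75583579812312197 × 1811689819665 = 136934002079803018729609954005
Sum of its 30 digits: 120.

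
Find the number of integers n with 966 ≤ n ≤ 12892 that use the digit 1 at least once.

6064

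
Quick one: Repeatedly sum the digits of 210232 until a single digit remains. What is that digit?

1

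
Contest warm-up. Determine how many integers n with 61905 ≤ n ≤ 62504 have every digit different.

The integers in [61905, 62504] that have every digit different: 61905, 61907, 61908, 61920, 61923, 61924, …, 62503, 62504.
210 qualify.

210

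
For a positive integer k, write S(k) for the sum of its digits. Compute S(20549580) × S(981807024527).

1749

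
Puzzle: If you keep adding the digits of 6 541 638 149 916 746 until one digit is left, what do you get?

6+5+4+1+6+3+8+1+4+9+9+1+6+7+4+6 = 80
8+0 = 8
(Equivalently, 6 541 638 149 916 746 mod 9 = 8.)

8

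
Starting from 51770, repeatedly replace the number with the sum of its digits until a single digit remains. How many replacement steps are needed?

2

51770 → 20 → 2 (2 steps)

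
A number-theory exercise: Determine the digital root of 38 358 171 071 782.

7

3+8+3+5+8+1+7+1+0+7+1+7+8+2 = 61
6+1 = 7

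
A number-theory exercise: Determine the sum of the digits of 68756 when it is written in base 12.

28

68756 in base 12 is 33958.
Digit sum: 3+3+9+5+8 = 28.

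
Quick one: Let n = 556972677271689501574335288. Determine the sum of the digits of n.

5+5+6+9+7+2+6+7+7+2+7+1+6+8+9+5+0+1+5+7+4+3+3+5+2+8+8 = 138

138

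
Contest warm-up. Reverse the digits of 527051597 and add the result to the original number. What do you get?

Reverse of 527051597 is 795150725.
527051597 + 795150725 = 1322202322

1322202322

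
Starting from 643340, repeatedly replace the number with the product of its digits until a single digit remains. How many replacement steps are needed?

643340 → 0 (1 step)

1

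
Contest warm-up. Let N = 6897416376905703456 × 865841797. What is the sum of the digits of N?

123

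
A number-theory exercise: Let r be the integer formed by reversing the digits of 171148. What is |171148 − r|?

670023

Reverse of 171148 is 841171.
|171148 − 841171| = 670023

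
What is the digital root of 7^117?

1

The digital root of n equals n mod 9 (or 9 when 9 | n), so we need 7^117 mod 9.
7^117 ≡ 1 (mod 9), so the digital root is 1.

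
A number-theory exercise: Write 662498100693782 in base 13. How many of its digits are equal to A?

662498100693782 in base 13 is 225883C241A3C2.
The digit A appears 1 time.

1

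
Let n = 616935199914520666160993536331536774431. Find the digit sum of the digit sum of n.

First digit sum: 177.
1+7+7 = 15.

15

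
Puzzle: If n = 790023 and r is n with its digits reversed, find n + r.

Reverse of 790023 is 320097.
790023 + 320097 = 1110120

1110120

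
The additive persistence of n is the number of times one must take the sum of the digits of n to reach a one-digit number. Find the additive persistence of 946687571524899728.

946687571524899728 → 107 → 8 (2 steps)

2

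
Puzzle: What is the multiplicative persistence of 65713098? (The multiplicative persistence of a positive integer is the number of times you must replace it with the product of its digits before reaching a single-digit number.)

1

65713098 → 0 (1 step)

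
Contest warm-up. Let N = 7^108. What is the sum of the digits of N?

370

7^108 = 18646113417161314493261616803956698971446415858248583415929120740302154318206422517221824801
Sum of its 92 digits: 370.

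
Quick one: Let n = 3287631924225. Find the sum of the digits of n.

54

3+2+8+7+6+3+1+9+2+4+2+2+5 = 54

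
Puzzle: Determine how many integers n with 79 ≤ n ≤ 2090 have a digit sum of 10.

The integers in [79, 2090] that have a digit sum of 10: 82, 91, 109, 118, 127, 136, …, 2071, 2080.
120 qualify.

120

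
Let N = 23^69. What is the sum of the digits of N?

23^69 = 9103757593578437567350063530651961606674351707875801049359009935355516866292767865363891254263
Sum of its 94 digits: 440.

440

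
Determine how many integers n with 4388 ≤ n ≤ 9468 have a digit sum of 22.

363

The integers in [4388, 9468] that have a digit sum of 22: 4396, 4459, 4468, 4477, 4486, 4495, …, 9454, 9463.
363 qualify.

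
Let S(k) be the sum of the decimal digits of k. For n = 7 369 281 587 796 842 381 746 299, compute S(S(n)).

6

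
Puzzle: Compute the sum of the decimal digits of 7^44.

7^44 = 15286700631942576193765185769276826401
Sum of its 38 digits: 175.

175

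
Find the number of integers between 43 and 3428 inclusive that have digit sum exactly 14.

262

The integers in [43, 3428] that have digit sum exactly 14: 59, 68, 77, 86, 95, 149, …, 3416, 3425.
262 qualify.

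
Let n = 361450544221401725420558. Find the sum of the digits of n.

80

3+6+1+4+5+0+5+4+4+2+2+1+4+0+1+7+2+5+4+2+0+5+5+8 = 80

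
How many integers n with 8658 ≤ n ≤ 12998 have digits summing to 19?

262

The integers in [8658, 12998] that have digits summing to 19: 8704, 8713, 8722, 8731, 8740, 8803, …, 12961, 12970.
262 qualify.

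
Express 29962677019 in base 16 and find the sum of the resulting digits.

79

29962677019 in base 16 is 6F9EA2B1B.
Digit sum: 6+15+9+14+10+2+11+1+11 = 79.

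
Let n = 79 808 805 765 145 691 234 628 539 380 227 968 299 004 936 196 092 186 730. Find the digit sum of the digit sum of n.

9

First digit sum: 270.
2+7+0 = 9.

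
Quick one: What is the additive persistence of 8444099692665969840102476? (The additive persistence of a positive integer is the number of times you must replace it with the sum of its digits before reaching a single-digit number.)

8444099692665969840102476 → 128 → 11 → 2 (3 steps)

3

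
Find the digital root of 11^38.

4

The digital root of n equals n mod 9 (or 9 when 9 | n), so we need 11^38 mod 9.
11^38 ≡ 4 (mod 9), so the digital root is 4.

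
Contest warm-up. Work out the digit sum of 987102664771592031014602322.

98

9+8+7+1+0+2+6+6+4+7+7+1+5+9+2+0+3+1+0+1+4+6+0+2+3+2+2 = 98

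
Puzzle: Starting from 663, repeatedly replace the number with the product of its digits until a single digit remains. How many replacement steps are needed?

2

663 → 108 → 0 (2 steps)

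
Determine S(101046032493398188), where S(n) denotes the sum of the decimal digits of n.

1+0+1+0+4+6+0+3+2+4+9+3+3+9+8+1+8+8 = 70

70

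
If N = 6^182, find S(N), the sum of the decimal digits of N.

6^182 = 4202692063030046830609921780488091738797724741769969342056068350358126849490187085057808105930621261426015922942545098004869567022013073063936
Sum of its 142 digits: 603.

603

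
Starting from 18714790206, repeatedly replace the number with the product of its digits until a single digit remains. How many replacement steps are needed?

1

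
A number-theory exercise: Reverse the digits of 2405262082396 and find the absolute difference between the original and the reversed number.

4527540542646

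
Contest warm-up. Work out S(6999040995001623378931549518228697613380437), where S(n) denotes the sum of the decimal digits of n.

6+9+9+9+0+4+0+9+9+5+0+0+1+6+2+3+3+7+8+9+3+1+5+4+9+5+1+8+2+2+8+6+9+7+6+1+3+3+8+0+4+3+7 = 204

204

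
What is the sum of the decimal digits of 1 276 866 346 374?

63

1+2+7+6+8+6+6+3+4+6+3+7+4 = 63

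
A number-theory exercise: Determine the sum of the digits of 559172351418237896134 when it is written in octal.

559172351418237896134 in base 8 is 74500232057704775542706.
Digit sum: 7+4+5+0+0+2+3+2+0+5+7+7+0+4+7+7+5+5+4+2+7+0+6 = 89.

89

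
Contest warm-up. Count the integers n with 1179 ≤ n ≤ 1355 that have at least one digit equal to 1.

The integers in [1179, 1355] that have at least one digit equal to 1: 1179, 1180, 1181, 1182, 1183, 1184, …, 1354, 1355.
177 qualify.

177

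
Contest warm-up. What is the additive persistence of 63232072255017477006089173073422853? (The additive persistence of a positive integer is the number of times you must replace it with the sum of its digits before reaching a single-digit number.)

63232072255017477006089173073422853 → 131 → 5 (2 steps)

2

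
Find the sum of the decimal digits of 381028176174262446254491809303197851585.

169

3+8+1+0+2+8+1+7+6+1+7+4+2+6+2+4+4+6+2+5+4+4+9+1+8+0+9+3+0+3+1+9+7+8+5+1+5+8+5 = 169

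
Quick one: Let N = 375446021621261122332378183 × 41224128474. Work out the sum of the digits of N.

171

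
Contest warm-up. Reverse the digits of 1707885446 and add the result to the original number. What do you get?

8153772517

Reverse of 1707885446 is 6445887071.
1707885446 + 6445887071 = 8153772517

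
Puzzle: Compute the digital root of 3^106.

The digital root of n equals n mod 9 (or 9 when 9 | n), so we need 3^106 mod 9.
3^106 ≡ 0 (mod 9), so the digital root is 9.

9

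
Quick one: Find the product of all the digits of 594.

5×9×4 = 180

180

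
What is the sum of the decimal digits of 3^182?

3^182 = 685596132412797531053607549485540055753823212621556770516014091704614236087297342176409
Sum of its 87 digits: 360.

360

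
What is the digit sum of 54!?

54! = 230843697339241380472092742683027581083278564571807941132288000000000000
Sum of its 72 digits: 261.

261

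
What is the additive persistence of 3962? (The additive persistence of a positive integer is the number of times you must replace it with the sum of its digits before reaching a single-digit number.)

2

3962 → 20 → 2 (2 steps)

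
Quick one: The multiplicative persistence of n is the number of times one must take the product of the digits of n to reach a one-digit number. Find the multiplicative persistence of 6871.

6871 → 336 → 54 → 20 → 0 (4 steps)

4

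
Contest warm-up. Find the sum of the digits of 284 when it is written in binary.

4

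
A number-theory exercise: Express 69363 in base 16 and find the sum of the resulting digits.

33

69363 in base 16 is 10EF3.
Digit sum: 1+0+14+15+3 = 33.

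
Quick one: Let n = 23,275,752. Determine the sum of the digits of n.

2+3+2+7+5+7+5+2 = 33

33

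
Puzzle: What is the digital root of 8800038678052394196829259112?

9

8+8+0+0+0+3+8+6+7+8+0+5+2+3+9+4+1+9+6+8+2+9+2+5+9+1+1+2 = 126
1+2+6 = 9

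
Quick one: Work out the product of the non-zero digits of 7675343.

52920

7×6×7×5×3×4×3 = 52920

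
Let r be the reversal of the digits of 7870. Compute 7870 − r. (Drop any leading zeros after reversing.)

7083

Reverse of 7870 is 787.
7870 − 787 = 7083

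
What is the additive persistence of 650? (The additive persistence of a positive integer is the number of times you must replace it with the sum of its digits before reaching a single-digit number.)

2

650 → 11 → 2 (2 steps)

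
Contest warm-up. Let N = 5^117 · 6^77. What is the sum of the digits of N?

342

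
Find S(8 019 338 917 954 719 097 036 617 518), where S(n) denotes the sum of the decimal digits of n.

8+0+1+9+3+3+8+9+1+7+9+5+4+7+1+9+0+9+7+0+3+6+6+1+7+5+1+8 = 137

137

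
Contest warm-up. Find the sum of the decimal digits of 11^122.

11^122 = 11217797326957437499400993385797455349024595581148741567731218141366715790499904003062340443657149801898726729943703921148279321
Sum of its 128 digits: 589.

589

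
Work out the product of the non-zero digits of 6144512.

960

6×1×4×4×5×1×2 = 960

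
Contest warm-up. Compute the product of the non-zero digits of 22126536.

2×2×1×2×6×5×3×6 = 4320

4320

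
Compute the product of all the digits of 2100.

2×1×0×0 = 0

0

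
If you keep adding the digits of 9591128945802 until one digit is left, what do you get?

9

9+5+9+1+1+2+8+9+4+5+8+0+2 = 63
6+3 = 9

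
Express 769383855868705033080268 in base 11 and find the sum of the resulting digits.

108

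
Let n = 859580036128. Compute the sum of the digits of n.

55

8+5+9+5+8+0+0+3+6+1+2+8 = 55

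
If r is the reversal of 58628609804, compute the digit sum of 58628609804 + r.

Reversal of 58628609804 is 40890682685; 58628609804 + 40890682685 = 99519292489.
Digit sum of 99519292489: 9+9+5+1+9+2+9+2+4+8+9 = 67.

67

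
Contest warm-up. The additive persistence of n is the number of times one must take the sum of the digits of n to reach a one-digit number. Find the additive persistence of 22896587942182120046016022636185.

22896587942182120046016022636185 → 126 → 9 (2 steps)

2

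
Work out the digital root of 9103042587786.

6

9+1+0+3+0+4+2+5+8+7+7+8+6 = 60
6+0 = 6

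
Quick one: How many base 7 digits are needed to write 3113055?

8

3113055 in base 7 is 35313651, which has 8 digits.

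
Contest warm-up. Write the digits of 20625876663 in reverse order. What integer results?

36667852602

Reversing 20625876663 gives 36667852602.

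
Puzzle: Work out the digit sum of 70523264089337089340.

83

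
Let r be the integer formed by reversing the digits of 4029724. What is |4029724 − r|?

Reverse of 4029724 is 4279204.
|4029724 − 4279204| = 249480

249480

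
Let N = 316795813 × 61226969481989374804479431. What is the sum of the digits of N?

316795813 × 61226969481989374804479431 = 19396447574573012848546777385422403
Sum of its 35 digits: 164.

164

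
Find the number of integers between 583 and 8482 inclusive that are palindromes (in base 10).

The integers in [583, 8482] that are palindromes (in base 10): 585, 595, 606, 616, 626, 636, …, 8338, 8448.
117 qualify.

117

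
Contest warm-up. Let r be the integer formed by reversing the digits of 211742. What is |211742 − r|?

35370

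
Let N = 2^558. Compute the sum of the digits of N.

2^558 = 943490606205385338060388645247067222729230305104110107094051575061406040598037213021531681294414691885367093757690961224942646157481198158140358562858174010912348831744
Sum of its 168 digits: 676.

676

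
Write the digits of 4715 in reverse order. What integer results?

5174

Reversing 4715 gives 5174.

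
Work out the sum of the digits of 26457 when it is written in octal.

18

26457 in base 8 is 63531.
Digit sum: 6+3+5+3+1 = 18.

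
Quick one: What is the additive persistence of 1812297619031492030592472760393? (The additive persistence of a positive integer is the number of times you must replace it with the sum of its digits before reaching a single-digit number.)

1812297619031492030592472760393 → 125 → 8 (2 steps)

2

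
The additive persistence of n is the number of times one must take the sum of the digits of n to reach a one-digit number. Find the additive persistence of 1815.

2

1815 → 15 → 6 (2 steps)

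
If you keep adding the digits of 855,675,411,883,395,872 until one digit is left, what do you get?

8+5+5+6+7+5+4+1+1+8+8+3+3+9+5+8+7+2 = 95
9+5 = 14
1+4 = 5

5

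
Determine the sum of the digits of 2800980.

27

2+8+0+0+9+8+0 = 27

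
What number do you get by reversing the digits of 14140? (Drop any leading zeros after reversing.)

Reversing 14140 gives 4141.

4141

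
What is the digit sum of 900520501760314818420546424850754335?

9+0+0+5+2+0+5+0+1+7+6+0+3+1+4+8+1+8+4+2+0+5+4+6+4+2+4+8+5+0+7+5+4+3+3+5 = 131

131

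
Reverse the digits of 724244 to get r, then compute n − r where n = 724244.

Reverse of 724244 is 442427.
724244 − 442427 = 281817

281817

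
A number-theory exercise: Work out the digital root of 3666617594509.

3+6+6+6+6+1+7+5+9+4+5+0+9 = 67
6+7 = 13
1+3 = 4

4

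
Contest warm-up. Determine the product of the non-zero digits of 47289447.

451584

4×7×2×8×9×4×4×7 = 451584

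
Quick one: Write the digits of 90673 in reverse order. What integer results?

37609

Reversing 90673 gives 37609.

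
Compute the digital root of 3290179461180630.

3+2+9+0+1+7+9+4+6+1+1+8+0+6+3+0 = 60
6+0 = 6

6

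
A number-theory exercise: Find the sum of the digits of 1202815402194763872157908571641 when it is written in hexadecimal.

1202815402194763872157908571641 in base 16 is F2E8194C7EDEFAD0781FB95F9.
Digit sum: 15+2+14+8+1+9+4+12+7+14+13+14+15+10+13+0+7+8+1+15+11+9+5+15+9 = 231.

231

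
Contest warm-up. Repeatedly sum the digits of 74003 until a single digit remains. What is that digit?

7+4+0+0+3 = 14
1+4 = 5

5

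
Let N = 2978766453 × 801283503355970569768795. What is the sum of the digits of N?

138

2978766453 × 801283503355970569768795 = 2386836419139078050482582512234135
Sum of its 34 digits: 138.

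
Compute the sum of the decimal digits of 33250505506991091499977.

3+3+2+5+0+5+0+5+5+0+6+9+9+1+0+9+1+4+9+9+9+7+7 = 108

108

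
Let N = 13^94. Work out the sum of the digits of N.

481

13^94 = 513659254171021172271592450568246047489920249149063314875767634353494969417264192587335787046883806712089
Sum of its 105 digits: 481.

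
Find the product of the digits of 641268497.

580608

6×4×1×2×6×8×4×9×7 = 580608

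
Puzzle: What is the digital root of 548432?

8

5+4+8+4+3+2 = 26
2+6 = 8
(Equivalently, 548432 mod 9 = 8.)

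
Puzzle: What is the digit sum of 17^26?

163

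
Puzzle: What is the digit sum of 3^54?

3^54 = 58149737003040059690390169
Sum of its 26 digits: 108.

108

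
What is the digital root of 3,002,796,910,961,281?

3+0+0+2+7+9+6+9+1+0+9+6+1+2+8+1 = 64
6+4 = 10
1+0 = 1

1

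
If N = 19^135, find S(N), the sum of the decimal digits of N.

19^135 = 42828821928241846954584931984682781692330700255613269873258126497677213994336325247215203358342158687131744496310391196007756401377063266506279898556901549102282850997144699
Sum of its 173 digits: 793.

793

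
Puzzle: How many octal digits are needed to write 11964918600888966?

18

11964918600888966 in base 8 is 524040366276171206, which has 18 digits.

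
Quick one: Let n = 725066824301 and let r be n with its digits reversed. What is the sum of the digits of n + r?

70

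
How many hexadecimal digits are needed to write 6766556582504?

11

6766556582504 in base 16 is 62776339268, which has 11 digits.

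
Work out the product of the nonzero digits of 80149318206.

82944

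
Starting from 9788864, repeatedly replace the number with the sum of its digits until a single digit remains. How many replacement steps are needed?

9788864 → 50 → 5 (2 steps)

2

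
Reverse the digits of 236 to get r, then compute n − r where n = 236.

-396

Reverse of 236 is 632.
236 − 632 = -396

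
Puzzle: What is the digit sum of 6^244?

864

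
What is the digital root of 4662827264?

4+6+6+2+8+2+7+2+6+4 = 47
4+7 = 11
1+1 = 2

2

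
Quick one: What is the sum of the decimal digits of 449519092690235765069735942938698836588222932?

232

4+4+9+5+1+9+0+9+2+6+9+0+2+3+5+7+6+5+0+6+9+7+3+5+9+4+2+9+3+8+6+9+8+8+3+6+5+8+8+2+2+2+9+3+2 = 232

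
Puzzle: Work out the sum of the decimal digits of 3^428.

891

3^428 = 1613975805220392892761684567742629999066310151096889226728856262935515787158855760083483350775542201388003552062049292726228835573597417258502461402623778300215000704310156713941696814978186337532803022961
Sum of its 205 digits: 891.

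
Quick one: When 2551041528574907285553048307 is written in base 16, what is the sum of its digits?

172

2551041528574907285553048307 in base 16 is 83E2C0E5E7C364A930C6AF3.
Digit sum: 8+3+14+2+12+0+14+5+14+7+12+3+6+4+10+9+3+0+12+6+10+15+3 = 172.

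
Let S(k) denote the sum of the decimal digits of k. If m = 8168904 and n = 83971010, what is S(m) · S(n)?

1044

S(8168904) = 8+1+6+8+9+0+4 = 36.
S(83971010) = 8+3+9+7+1+0+1+0 = 29.
36 · 29 = 1044.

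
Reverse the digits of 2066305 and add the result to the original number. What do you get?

Reverse of 2066305 is 5036602.
2066305 + 5036602 = 7102907

7102907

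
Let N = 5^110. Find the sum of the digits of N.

5^110 = 77037197775489434122239117703397092741524065928615527809597551822662353515625
Sum of its 77 digits: 349.

349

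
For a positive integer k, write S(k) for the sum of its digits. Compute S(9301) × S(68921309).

S(9301) = 9+3+0+1 = 13.
S(68921309) = 6+8+9+2+1+3+0+9 = 38.
13 · 38 = 494.

494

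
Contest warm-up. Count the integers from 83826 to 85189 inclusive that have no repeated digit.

The integers in [83826, 85189] that have no repeated digit: 83901, 83902, 83904, 83905, 83906, 83907, …, 85176, 85179.
456 qualify.

456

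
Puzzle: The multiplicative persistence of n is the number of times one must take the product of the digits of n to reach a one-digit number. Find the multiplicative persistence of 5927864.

2

5927864 → 120960 → 0 (2 steps)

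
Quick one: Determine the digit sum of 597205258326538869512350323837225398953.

181

5+9+7+2+0+5+2+5+8+3+2+6+5+3+8+8+6+9+5+1+2+3+5+0+3+2+3+8+3+7+2+2+5+3+9+8+9+5+3 = 181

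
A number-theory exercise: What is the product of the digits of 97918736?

571536

9×7×9×1×8×7×3×6 = 571536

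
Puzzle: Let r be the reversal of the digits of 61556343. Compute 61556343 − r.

27190827

Reverse of 61556343 is 34365516.
61556343 − 34365516 = 27190827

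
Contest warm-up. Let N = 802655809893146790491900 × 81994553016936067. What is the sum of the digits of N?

167

802655809893146790491900 × 81994553016936067 = 65813404358635381424057587505305781357300
Sum of its 41 digits: 167.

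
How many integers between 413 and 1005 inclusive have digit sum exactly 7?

The integers in [413, 1005] that have digit sum exactly 7: 421, 430, 502, 511, 520, 601, 610, 700.
8 qualify.

8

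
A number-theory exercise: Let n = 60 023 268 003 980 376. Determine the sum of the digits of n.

63

6+0+0+2+3+2+6+8+0+0+3+9+8+0+3+7+6 = 63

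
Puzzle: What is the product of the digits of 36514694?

77760

3×6×5×1×4×6×9×4 = 77760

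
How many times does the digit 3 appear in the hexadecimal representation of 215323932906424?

215323932906424 in base 16 is C3D6028853B8.
The digit 3 appears 2 times.

2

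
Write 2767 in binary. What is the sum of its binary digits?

2767 in base 2 is 101011001111.
Digit sum: 1+0+1+0+1+1+0+0+1+1+1+1 = 8.

8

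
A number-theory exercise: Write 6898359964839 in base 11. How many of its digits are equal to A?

6898359964839 in base 11 is 221A63A3A6592.
The digit A appears 3 times.

3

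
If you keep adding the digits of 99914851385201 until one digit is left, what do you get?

9+9+9+1+4+8+5+1+3+8+5+2+0+1 = 65
6+5 = 11
1+1 = 2

2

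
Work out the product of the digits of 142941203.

1×4×2×9×4×1×2×0×3 = 0

0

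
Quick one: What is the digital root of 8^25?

The digital root of n equals n mod 9 (or 9 when 9 | n), so we need 8^25 mod 9.
8^25 ≡ 8 (mod 9), so the digital root is 8.

8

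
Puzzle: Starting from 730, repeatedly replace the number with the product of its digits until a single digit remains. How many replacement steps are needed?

730 → 0 (1 step)

1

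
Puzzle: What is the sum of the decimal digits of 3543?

3+5+4+3 = 15

15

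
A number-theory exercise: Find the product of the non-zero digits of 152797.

4410

1×5×2×7×9×7 = 4410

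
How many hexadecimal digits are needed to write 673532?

673532 in base 16 is A46FC, which has 5 digits.

5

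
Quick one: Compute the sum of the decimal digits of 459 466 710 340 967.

4+5+9+4+6+6+7+1+0+3+4+0+9+6+7 = 71

71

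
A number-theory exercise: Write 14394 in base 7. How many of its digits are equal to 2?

1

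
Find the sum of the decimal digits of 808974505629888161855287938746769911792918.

236

8+0+8+9+7+4+5+0+5+6+2+9+8+8+8+1+6+1+8+5+5+2+8+7+9+3+8+7+4+6+7+6+9+9+1+1+7+9+2+9+1+8 = 236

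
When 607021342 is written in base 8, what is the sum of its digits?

607021342 in base 8 is 4413464436.
Digit sum: 4+4+1+3+4+6+4+4+3+6 = 39.

39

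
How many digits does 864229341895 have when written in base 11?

12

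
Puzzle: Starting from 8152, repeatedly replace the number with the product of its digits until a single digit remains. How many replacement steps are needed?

2

8152 → 80 → 0 (2 steps)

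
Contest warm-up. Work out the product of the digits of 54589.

5×4×5×8×9 = 7200

7200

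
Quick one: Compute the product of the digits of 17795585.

441000

1×7×7×9×5×5×8×5 = 441000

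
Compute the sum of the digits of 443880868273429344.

4+4+3+8+8+0+8+6+8+2+7+3+4+2+9+3+4+4 = 87

87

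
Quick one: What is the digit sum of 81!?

81! = 5797126020747367985879734231578109105412357244731625958745865049716390179693892056256184534249745940480000000000000000000
Sum of its 121 digits: 486.

486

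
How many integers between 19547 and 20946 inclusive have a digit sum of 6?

15

The integers in [19547, 20946] that have a digit sum of 6: 20004, 20013, 20022, 20031, 20040, 20103, …, 20310, 20400.
15 qualify.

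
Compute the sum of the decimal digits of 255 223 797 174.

2+5+5+2+2+3+7+9+7+1+7+4 = 54

54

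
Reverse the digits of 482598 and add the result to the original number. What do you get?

1377882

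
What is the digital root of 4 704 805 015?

4+7+0+4+8+0+5+0+1+5 = 34
3+4 = 7

7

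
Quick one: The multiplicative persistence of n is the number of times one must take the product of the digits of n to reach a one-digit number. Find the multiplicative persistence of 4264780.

4264780 → 0 (1 step)

1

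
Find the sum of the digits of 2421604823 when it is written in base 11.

2421604823 in base 11 is 1032A29600.
Digit sum: 1+0+3+2+10+2+9+6+0+0 = 33.

33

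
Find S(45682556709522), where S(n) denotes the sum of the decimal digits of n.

4+5+6+8+2+5+5+6+7+0+9+5+2+2 = 66

66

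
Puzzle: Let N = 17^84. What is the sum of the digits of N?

442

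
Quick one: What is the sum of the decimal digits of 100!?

648

100! = 93326215443944152681699238856266700490715968264381621468592963895217599993229915608941463976156518286253697920827223758251185210916864000000000000000000000000
Sum of its 158 digits: 648.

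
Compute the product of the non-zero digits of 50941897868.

34836480

5×9×4×1×8×9×7×8×6×8 = 34836480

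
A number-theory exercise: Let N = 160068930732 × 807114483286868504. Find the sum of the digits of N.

160068930732 × 807114483286868504 = 129193952318039726251968464928
Sum of its 30 digits: 144.

144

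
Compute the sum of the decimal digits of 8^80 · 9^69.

639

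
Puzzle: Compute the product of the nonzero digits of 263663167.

2×6×3×6×6×3×1×6×7 = 163296

163296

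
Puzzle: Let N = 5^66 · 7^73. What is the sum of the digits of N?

5^66 · 7^73 = 667078905029317437147023245454438935680780930757087760283740020760510913699903312590322457253932952880859375
Sum of its 108 digits: 475.

475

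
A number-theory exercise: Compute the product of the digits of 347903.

0

3×4×7×9×0×3 = 0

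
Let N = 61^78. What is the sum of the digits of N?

559

61^78 = 18018852525815130501545443455943884144542672086777142436145811882585768242112247815984455234430157624680110738625152503632919130650015231481
Sum of its 140 digits: 559.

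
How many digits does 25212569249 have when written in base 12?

10

25212569249 in base 12 is 4A7777B255, which has 10 digits.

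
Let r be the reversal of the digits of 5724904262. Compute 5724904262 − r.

Reverse of 5724904262 is 2624094275.
5724904262 − 2624094275 = 3100809987

3100809987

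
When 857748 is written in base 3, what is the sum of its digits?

857748 in base 3 is 1121120121110.
Digit sum: 1+1+2+1+1+2+0+1+2+1+1+1+0 = 14.

14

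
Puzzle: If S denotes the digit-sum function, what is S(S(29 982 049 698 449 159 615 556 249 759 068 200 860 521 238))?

6

First digit sum: 213.
2+1+3 = 6.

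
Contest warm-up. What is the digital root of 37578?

3+7+5+7+8 = 30
3+0 = 3

3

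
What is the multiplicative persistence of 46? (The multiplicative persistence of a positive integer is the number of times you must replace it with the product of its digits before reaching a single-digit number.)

2

46 → 24 → 8 (2 steps)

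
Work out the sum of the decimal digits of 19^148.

829

19^148 = 1801079740256306874853547130762558503854789881263232848124874521204273722257426854239164109815053551967422960488505800092941633221288833425297873599381256314803620234739819963662442957180241
Sum of its 190 digits: 829.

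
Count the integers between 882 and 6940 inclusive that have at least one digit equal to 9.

1678

The integers in [882, 6940] that have at least one digit equal to 9: 889, 890, 891, 892, 893, 894, …, 6939, 6940.
1678 qualify.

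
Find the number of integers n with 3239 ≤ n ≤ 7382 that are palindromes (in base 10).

The integers in [3239, 7382] that are palindromes (in base 10): 3333, 3443, 3553, 3663, 3773, 3883, …, 7227, 7337.
41 qualify.

41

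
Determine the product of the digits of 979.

567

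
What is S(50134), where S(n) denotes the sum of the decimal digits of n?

5+0+1+3+4 = 13

13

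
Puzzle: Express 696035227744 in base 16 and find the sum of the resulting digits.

79

696035227744 in base 16 is A20EEEB860.
Digit sum: 10+2+0+14+14+14+11+8+6+0 = 79.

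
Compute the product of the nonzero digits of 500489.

1440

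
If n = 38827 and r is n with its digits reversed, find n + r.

111710

Reverse of 38827 is 72883.
38827 + 72883 = 111710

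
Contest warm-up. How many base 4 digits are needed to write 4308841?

4308841 in base 4 is 100123331221, which has 12 digits.

12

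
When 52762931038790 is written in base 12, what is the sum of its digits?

71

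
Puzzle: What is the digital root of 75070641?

3

7+5+0+7+0+6+4+1 = 30
3+0 = 3
(Equivalently, 75070641 mod 9 = 3.)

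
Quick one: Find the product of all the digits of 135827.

1×3×5×8×2×7 = 1680

1680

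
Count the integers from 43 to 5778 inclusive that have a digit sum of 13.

The integers in [43, 5778] that have a digit sum of 13: 49, 58, 67, 76, 85, 94, …, 5701, 5710.
379 qualify.

379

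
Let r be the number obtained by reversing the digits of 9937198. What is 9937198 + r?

18854597

Reverse of 9937198 is 8917399.
9937198 + 8917399 = 18854597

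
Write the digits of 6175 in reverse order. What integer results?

5716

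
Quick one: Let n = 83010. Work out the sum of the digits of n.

12

8+3+0+1+0 = 12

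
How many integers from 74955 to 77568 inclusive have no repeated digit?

The integers in [74955, 77568] that have no repeated digit: 74956, 74958, 74960, 74961, 74962, 74963, …, 76984, 76985.
686 qualify.

686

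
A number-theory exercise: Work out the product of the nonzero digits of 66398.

7776

6×6×3×9×8 = 7776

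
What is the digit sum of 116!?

729

116! = 33931086844518982011982560935885732032396635556994207701963662088123265314176330336254535971207181169698868584991941607780111073928236261199604691797570505851011072000000000000000000000000000
Sum of its 191 digits: 729.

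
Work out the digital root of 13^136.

The digital root of n equals n mod 9 (or 9 when 9 | n), so we need 13^136 mod 9.
13^136 ≡ 4 (mod 9), so the digital root is 4.

4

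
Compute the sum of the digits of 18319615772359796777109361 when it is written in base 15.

155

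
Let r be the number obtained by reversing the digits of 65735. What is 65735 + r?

119491

Reverse of 65735 is 53756.
65735 + 53756 = 119491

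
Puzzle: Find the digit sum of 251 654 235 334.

2+5+1+6+5+4+2+3+5+3+3+4 = 43

43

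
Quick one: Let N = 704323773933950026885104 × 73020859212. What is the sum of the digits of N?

704323773933950026885104 × 73020859212 = 51430327136095480300220794083978048
Sum of its 35 digits: 135.

135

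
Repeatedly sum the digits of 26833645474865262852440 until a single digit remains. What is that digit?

5

2+6+8+3+3+6+4+5+4+7+4+8+6+5+2+6+2+8+5+2+4+4+0 = 104
1+0+4 = 5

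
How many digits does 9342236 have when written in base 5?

10

9342236 in base 5 is 4342422421, which has 10 digits.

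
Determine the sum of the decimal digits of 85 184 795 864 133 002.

8+5+1+8+4+7+9+5+8+6+4+1+3+3+0+0+2 = 74

74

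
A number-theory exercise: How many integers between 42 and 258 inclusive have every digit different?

The integers in [42, 258] that have every digit different: 42, 43, 45, 46, 47, 48, …, 257, 258.
163 qualify.

163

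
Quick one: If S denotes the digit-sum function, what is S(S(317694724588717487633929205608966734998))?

5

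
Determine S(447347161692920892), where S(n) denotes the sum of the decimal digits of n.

4+4+7+3+4+7+1+6+1+6+9+2+9+2+0+8+9+2 = 84

84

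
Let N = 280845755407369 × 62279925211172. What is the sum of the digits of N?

280845755407369 × 62279925211172 = 17491052642646045628209926468
Sum of its 29 digits: 128.

128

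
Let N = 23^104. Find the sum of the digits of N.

637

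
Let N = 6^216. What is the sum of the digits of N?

6^216 = 1204120867648235108202090056857283403336732693457453224358121221145020555710636789704085475234591191603986789604949502079328192358826561895781636115334656050057189523456
Sum of its 169 digits: 711.

711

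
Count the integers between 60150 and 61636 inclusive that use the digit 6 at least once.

The integers in [60150, 61636] that use the digit 6 at least once: 60150, 60151, 60152, 60153, 60154, 60155, …, 61635, 61636.
1487 qualify.

1487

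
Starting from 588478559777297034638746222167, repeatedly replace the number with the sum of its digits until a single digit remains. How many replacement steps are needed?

3

588478559777297034638746222167 → 159 → 15 → 6 (3 steps)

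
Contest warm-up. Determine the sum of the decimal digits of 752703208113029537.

7+5+2+7+0+3+2+0+8+1+1+3+0+2+9+5+3+7 = 65

65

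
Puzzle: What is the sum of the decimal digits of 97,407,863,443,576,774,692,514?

118

9+7+4+0+7+8+6+3+4+4+3+5+7+6+7+7+4+6+9+2+5+1+4 = 118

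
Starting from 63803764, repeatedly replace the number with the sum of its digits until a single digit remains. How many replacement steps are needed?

3

63803764 → 37 → 10 → 1 (3 steps)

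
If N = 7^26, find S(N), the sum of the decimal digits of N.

112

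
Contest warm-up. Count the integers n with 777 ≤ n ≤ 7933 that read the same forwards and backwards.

92

The integers in [777, 7933] that read the same forwards and backwards: 777, 787, 797, 808, 818, 828, …, 7777, 7887.
92 qualify.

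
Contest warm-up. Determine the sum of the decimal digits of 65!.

351

65! = 8247650592082470666723170306785496252186258551345437492922123134388955774976000000000000000
Sum of its 91 digits: 351.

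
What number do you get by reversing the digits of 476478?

Reversing 476478 gives 874674.

874674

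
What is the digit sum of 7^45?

7^45 = 107006904423598033356356300384937784807
Sum of its 39 digits: 163.

163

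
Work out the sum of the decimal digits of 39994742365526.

3+9+9+9+4+7+4+2+3+6+5+5+2+6 = 74

74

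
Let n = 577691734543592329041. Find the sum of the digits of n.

5+7+7+6+9+1+7+3+4+5+4+3+5+9+2+3+2+9+0+4+1 = 96

96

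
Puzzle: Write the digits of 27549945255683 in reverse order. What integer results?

Reversing 27549945255683 gives 38655254994572.

38655254994572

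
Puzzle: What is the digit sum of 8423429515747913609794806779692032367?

184

8+4+2+3+4+2+9+5+1+5+7+4+7+9+1+3+6+0+9+7+9+4+8+0+6+7+7+9+6+9+2+0+3+2+3+6+7 = 184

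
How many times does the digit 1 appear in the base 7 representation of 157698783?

1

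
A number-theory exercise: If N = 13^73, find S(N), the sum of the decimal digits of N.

382

13^73 = 2079048967884476080047788451088036024992192911702789306913218557391594777834401453
Sum of its 82 digits: 382.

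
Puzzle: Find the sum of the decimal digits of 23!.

99

23! = 25852016738884976640000
Sum of its 23 digits: 99.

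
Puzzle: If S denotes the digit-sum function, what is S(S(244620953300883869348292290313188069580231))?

First digit sum: 177.
1+7+7 = 15.

15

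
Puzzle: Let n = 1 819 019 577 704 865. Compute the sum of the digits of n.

1+8+1+9+0+1+9+5+7+7+7+0+4+8+6+5 = 78

78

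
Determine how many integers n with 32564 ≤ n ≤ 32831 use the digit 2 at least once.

The integers in [32564, 32831] that use the digit 2 at least once: 32564, 32565, 32566, 32567, 32568, 32569, …, 32830, 32831.
268 qualify.

268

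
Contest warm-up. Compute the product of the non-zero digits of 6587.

6×5×8×7 = 1680

1680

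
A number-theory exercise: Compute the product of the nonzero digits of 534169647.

544320

5×3×4×1×6×9×6×4×7 = 544320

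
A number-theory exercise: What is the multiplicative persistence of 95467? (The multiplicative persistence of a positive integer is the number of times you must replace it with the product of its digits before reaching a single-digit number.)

95467 → 7560 → 0 (2 steps)

2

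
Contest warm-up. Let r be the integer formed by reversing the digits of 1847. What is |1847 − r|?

5634

Reverse of 1847 is 7481.
|1847 − 7481| = 5634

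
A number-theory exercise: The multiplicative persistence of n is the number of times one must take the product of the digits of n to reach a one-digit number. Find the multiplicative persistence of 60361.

60361 → 0 (1 step)

1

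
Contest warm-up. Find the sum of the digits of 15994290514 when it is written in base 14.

15994290514 in base 14 is ABA2C7106.
Digit sum: 10+11+10+2+12+7+1+0+6 = 59.

59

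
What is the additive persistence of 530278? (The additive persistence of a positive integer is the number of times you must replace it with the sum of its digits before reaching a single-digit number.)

2

530278 → 25 → 7 (2 steps)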